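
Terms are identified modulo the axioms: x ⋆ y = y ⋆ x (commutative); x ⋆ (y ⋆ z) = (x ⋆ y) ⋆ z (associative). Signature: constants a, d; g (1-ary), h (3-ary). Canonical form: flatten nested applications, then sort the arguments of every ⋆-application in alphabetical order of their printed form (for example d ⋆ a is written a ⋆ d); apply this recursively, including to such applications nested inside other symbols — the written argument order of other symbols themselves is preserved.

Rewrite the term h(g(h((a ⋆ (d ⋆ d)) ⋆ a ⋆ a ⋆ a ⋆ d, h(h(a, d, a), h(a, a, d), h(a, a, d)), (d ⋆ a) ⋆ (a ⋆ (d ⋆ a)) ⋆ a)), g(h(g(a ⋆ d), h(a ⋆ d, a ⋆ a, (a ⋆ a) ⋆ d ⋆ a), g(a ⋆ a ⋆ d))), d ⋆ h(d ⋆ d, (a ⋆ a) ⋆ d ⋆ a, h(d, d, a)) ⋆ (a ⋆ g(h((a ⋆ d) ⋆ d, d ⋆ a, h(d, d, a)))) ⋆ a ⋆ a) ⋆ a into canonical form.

Simplify inside:  h(g(h((a ⋆ (d ⋆ d)) ⋆ a ⋆ a ⋆ a ⋆ d, h(h(a, d, a), h(a, a, d), h(a, a, d)), (d ⋆ a) ⋆ (a ⋆ (d ⋆ a)) ⋆ a)), g(h(g(a ⋆ d), h(a ⋆ d, a ⋆ a, (a ⋆ a) ⋆ d ⋆ a), g(a ⋆ a ⋆ d))), d ⋆ h(d ⋆ d, (a ⋆ a) ⋆ d ⋆ a, h(d, d, a)) ⋆ (a ⋆ g(h((a ⋆ d) ⋆ d, d ⋆ a, h(d, d, a)))) ⋆ a ⋆ a)  →  h(g(h(a ⋆ a ⋆ a ⋆ a ⋆ d ⋆ d ⋆ d, h(h(a, d, a), h(a, a, d), h(a, a, d)), a ⋆ a ⋆ a ⋆ a ⋆ d ⋆ d)), g(h(g(a ⋆ d), h(a ⋆ d, a ⋆ a, a ⋆ a ⋆ a ⋆ d), g(a ⋆ a ⋆ d))), a ⋆ a ⋆ a ⋆ d ⋆ g(h(a ⋆ d ⋆ d, a ⋆ d, h(d, d, a))) ⋆ h(d ⋆ d, a ⋆ a ⋆ a ⋆ d, h(d, d, a)))
Sort:  a ⋆ h(g(h(a ⋆ a ⋆ a ⋆ a ⋆ d ⋆ d ⋆ d, h(h(a, d, a), h(a, a, d), h(a, a, d)), a ⋆ a ⋆ a ⋆ a ⋆ d ⋆ d)), g(h(g(a ⋆ d), h(a ⋆ d, a ⋆ a, a ⋆ a ⋆ a ⋆ d), g(a ⋆ a ⋆ d))), a ⋆ a ⋆ a ⋆ d ⋆ g(h(a ⋆ d ⋆ d, a ⋆ d, h(d, d, a))) ⋆ h(d ⋆ d, a ⋆ a ⋆ a ⋆ d, h(d, d, a)))

Answer: a ⋆ h(g(h(a ⋆ a ⋆ a ⋆ a ⋆ d ⋆ d ⋆ d, h(h(a, d, a), h(a, a, d), h(a, a, d)), a ⋆ a ⋆ a ⋆ a ⋆ d ⋆ d)), g(h(g(a ⋆ d), h(a ⋆ d, a ⋆ a, a ⋆ a ⋆ a ⋆ d), g(a ⋆ a ⋆ d))), a ⋆ a ⋆ a ⋆ d ⋆ g(h(a ⋆ d ⋆ d, a ⋆ d, h(d, d, a))) ⋆ h(d ⋆ d, a ⋆ a ⋆ a ⋆ d, h(d, d, a)))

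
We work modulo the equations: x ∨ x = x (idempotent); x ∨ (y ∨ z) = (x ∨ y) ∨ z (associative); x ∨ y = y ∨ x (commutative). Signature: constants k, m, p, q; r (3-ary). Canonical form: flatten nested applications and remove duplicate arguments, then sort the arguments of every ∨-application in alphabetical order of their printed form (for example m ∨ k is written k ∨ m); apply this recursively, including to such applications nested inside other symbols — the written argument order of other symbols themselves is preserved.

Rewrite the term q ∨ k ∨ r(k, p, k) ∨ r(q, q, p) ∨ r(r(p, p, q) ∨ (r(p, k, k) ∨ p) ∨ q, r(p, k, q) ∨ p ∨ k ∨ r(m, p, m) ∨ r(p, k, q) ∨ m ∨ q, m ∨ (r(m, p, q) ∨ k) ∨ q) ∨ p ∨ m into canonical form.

Answer: k ∨ m ∨ p ∨ q ∨ r(k, p, k) ∨ r(p ∨ q ∨ r(p, k, k) ∨ r(p, p, q), k ∨ m ∨ p ∨ q ∨ r(m, p, m) ∨ r(p, k, q), k ∨ m ∨ q ∨ r(m, p, q)) ∨ r(q, q, p)

Derivation:
Simplify inside:  r(r(p, p, q) ∨ (r(p, k, k) ∨ p) ∨ q, r(p, k, q) ∨ p ∨ k ∨ r(m, p, m) ∨ r(p, k, q) ∨ m ∨ q, m ∨ (r(m, p, q) ∨ k) ∨ q)  →  r(p ∨ q ∨ r(p, k, k) ∨ r(p, p, q), k ∨ m ∨ p ∨ q ∨ r(m, p, m) ∨ r(p, k, q), k ∨ m ∨ q ∨ r(m, p, q))
Sort arguments:  k ∨ m ∨ p ∨ q ∨ r(k, p, k) ∨ r(p ∨ q ∨ r(p, k, k) ∨ r(p, p, q), k ∨ m ∨ p ∨ q ∨ r(m, p, m) ∨ r(p, k, q), k ∨ m ∨ q ∨ r(m, p, q)) ∨ r(q, q, p)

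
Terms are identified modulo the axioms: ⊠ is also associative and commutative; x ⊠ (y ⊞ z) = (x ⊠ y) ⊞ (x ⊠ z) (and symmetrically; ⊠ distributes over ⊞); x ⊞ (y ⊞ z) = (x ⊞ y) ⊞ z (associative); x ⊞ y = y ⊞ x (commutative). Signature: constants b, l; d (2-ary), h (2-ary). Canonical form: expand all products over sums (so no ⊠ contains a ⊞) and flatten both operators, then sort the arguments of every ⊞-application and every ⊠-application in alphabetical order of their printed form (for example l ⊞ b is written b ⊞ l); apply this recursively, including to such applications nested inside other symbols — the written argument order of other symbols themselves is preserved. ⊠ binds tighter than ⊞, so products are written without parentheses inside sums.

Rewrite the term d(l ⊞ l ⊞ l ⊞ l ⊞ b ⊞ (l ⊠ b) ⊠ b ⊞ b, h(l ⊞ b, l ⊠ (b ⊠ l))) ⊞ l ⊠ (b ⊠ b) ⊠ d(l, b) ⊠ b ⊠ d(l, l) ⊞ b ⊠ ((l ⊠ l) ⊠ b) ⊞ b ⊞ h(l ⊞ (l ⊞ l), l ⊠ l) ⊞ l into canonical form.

Answer: b ⊞ b ⊠ b ⊠ b ⊠ d(l, b) ⊠ d(l, l) ⊠ l ⊞ b ⊠ b ⊠ l ⊠ l ⊞ d(b ⊞ b ⊞ b ⊠ b ⊠ l ⊞ l ⊞ l ⊞ l ⊞ l, h(b ⊞ l, b ⊠ l ⊠ l)) ⊞ h(l ⊞ l ⊞ l, l ⊠ l) ⊞ l

Derivation:
Flatten:  d(b ⊞ b ⊞ b ⊠ b ⊠ l ⊞ l ⊞ l ⊞ l ⊞ l, h(b ⊞ l, b ⊠ l ⊠ l)) ⊞ b ⊠ b ⊠ b ⊠ d(l, b) ⊠ d(l, l) ⊠ l ⊞ b ⊠ b ⊠ l ⊠ l ⊞ b ⊞ h(l ⊞ l ⊞ l, l ⊠ l) ⊞ l
Order the arguments:  b ⊞ b ⊠ b ⊠ b ⊠ d(l, b) ⊠ d(l, l) ⊠ l ⊞ b ⊠ b ⊠ l ⊠ l ⊞ d(b ⊞ b ⊞ b ⊠ b ⊠ l ⊞ l ⊞ l ⊞ l ⊞ l, h(b ⊞ l, b ⊠ l ⊠ l)) ⊞ h(l ⊞ l ⊞ l, l ⊠ l) ⊞ l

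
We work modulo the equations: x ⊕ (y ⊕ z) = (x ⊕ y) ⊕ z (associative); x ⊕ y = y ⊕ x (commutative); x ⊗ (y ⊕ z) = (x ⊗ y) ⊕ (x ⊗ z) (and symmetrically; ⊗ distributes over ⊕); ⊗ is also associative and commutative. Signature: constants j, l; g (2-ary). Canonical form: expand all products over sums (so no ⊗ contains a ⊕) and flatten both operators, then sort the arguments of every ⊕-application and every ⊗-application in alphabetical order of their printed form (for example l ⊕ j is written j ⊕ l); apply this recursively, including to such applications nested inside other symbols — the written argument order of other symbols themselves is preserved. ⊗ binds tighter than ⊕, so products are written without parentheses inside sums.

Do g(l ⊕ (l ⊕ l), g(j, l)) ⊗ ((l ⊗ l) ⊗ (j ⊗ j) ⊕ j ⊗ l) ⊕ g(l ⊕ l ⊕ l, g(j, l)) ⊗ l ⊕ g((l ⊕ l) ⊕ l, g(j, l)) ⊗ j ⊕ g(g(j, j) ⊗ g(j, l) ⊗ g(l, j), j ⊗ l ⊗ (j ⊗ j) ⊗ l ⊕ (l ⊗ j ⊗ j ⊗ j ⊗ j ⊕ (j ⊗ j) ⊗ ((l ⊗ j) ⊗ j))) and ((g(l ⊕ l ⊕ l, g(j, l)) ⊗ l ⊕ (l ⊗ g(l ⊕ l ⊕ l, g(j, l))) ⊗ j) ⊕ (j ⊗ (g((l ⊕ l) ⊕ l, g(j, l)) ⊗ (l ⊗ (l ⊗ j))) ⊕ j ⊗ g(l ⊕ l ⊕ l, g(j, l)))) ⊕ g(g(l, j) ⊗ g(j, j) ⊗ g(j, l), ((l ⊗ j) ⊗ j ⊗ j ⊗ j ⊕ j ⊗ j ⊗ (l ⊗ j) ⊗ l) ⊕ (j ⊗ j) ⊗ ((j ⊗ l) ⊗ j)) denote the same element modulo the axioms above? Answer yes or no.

Answer: yes — both canonical forms are g(g(j, j) ⊗ g(j, l) ⊗ g(l, j), j ⊗ j ⊗ j ⊗ j ⊗ l ⊕ j ⊗ j ⊗ j ⊗ j ⊗ l ⊕ j ⊗ j ⊗ j ⊗ l ⊗ l) ⊕ g(l ⊕ l ⊕ l, g(j, l)) ⊗ j ⊕ g(l ⊕ l ⊕ l, g(j, l)) ⊗ j ⊗ j ⊗ l ⊗ l ⊕ g(l ⊕ l ⊕ l, g(j, l)) ⊗ j ⊗ l ⊕ g(l ⊕ l ⊕ l, g(j, l)) ⊗ l

Derivation:
Left:  g(l ⊕ (l ⊕ l), g(j, l)) ⊗ ((l ⊗ l) ⊗ (j ⊗ j) ⊕ j ⊗ l) ⊕ g(l ⊕ l ⊕ l, g(j, l)) ⊗ l ⊕ g((l ⊕ l) ⊕ l, g(j, l)) ⊗ j ⊕ g(g(j, j) ⊗ g(j, l) ⊗ g(l, j), j ⊗ l ⊗ (j ⊗ j) ⊗ l ⊕ (l ⊗ j ⊗ j ⊗ j ⊗ j ⊕ (j ⊗ j) ⊗ ((l ⊗ j) ⊗ j)))
  Distribute:  g(l ⊕ l ⊕ l, g(j, l)) ⊗ j ⊗ j ⊗ l ⊗ l ⊕ g(l ⊕ l ⊕ l, g(j, l)) ⊗ j ⊗ l ⊕ g(l ⊕ l ⊕ l, g(j, l)) ⊗ l ⊕ g(l ⊕ l ⊕ l, g(j, l)) ⊗ j ⊕ g(g(j, j) ⊗ g(j, l) ⊗ g(l, j), j ⊗ j ⊗ j ⊗ j ⊗ l ⊕ j ⊗ j ⊗ j ⊗ j ⊗ l ⊕ j ⊗ j ⊗ j ⊗ l ⊗ l)
  Sort arguments:  g(g(j, j) ⊗ g(j, l) ⊗ g(l, j), j ⊗ j ⊗ j ⊗ j ⊗ l ⊕ j ⊗ j ⊗ j ⊗ j ⊗ l ⊕ j ⊗ j ⊗ j ⊗ l ⊗ l) ⊕ g(l ⊕ l ⊕ l, g(j, l)) ⊗ j ⊕ g(l ⊕ l ⊕ l, g(j, l)) ⊗ j ⊗ j ⊗ l ⊗ l ⊕ g(l ⊕ l ⊕ l, g(j, l)) ⊗ j ⊗ l ⊕ g(l ⊕ l ⊕ l, g(j, l)) ⊗ l
Right:  ((g(l ⊕ l ⊕ l, g(j, l)) ⊗ l ⊕ (l ⊗ g(l ⊕ l ⊕ l, g(j, l))) ⊗ j) ⊕ (j ⊗ (g((l ⊕ l) ⊕ l, g(j, l)) ⊗ (l ⊗ (l ⊗ j))) ⊕ j ⊗ g(l ⊕ l ⊕ l, g(j, l)))) ⊕ g(g(l, j) ⊗ g(j, j) ⊗ g(j, l), ((l ⊗ j) ⊗ j ⊗ j ⊗ j ⊕ j ⊗ j ⊗ (l ⊗ j) ⊗ l) ⊕ (j ⊗ j) ⊗ ((j ⊗ l) ⊗ j))
  Un-nest:  g(l ⊕ l ⊕ l, g(j, l)) ⊗ l ⊕ g(l ⊕ l ⊕ l, g(j, l)) ⊗ j ⊗ l ⊕ g(l ⊕ l ⊕ l, g(j, l)) ⊗ j ⊗ j ⊗ l ⊗ l ⊕ g(l ⊕ l ⊕ l, g(j, l)) ⊗ j ⊕ g(g(j, j) ⊗ g(j, l) ⊗ g(l, j), j ⊗ j ⊗ j ⊗ j ⊗ l ⊕ j ⊗ j ⊗ j ⊗ j ⊗ l ⊕ j ⊗ j ⊗ j ⊗ l ⊗ l)
  Sort:  g(g(j, j) ⊗ g(j, l) ⊗ g(l, j), j ⊗ j ⊗ j ⊗ j ⊗ l ⊕ j ⊗ j ⊗ j ⊗ j ⊗ l ⊕ j ⊗ j ⊗ j ⊗ l ⊗ l) ⊕ g(l ⊕ l ⊕ l, g(j, l)) ⊗ j ⊕ g(l ⊕ l ⊕ l, g(j, l)) ⊗ j ⊗ j ⊗ l ⊗ l ⊕ g(l ⊕ l ⊕ l, g(j, l)) ⊗ j ⊗ l ⊕ g(l ⊕ l ⊕ l, g(j, l)) ⊗ l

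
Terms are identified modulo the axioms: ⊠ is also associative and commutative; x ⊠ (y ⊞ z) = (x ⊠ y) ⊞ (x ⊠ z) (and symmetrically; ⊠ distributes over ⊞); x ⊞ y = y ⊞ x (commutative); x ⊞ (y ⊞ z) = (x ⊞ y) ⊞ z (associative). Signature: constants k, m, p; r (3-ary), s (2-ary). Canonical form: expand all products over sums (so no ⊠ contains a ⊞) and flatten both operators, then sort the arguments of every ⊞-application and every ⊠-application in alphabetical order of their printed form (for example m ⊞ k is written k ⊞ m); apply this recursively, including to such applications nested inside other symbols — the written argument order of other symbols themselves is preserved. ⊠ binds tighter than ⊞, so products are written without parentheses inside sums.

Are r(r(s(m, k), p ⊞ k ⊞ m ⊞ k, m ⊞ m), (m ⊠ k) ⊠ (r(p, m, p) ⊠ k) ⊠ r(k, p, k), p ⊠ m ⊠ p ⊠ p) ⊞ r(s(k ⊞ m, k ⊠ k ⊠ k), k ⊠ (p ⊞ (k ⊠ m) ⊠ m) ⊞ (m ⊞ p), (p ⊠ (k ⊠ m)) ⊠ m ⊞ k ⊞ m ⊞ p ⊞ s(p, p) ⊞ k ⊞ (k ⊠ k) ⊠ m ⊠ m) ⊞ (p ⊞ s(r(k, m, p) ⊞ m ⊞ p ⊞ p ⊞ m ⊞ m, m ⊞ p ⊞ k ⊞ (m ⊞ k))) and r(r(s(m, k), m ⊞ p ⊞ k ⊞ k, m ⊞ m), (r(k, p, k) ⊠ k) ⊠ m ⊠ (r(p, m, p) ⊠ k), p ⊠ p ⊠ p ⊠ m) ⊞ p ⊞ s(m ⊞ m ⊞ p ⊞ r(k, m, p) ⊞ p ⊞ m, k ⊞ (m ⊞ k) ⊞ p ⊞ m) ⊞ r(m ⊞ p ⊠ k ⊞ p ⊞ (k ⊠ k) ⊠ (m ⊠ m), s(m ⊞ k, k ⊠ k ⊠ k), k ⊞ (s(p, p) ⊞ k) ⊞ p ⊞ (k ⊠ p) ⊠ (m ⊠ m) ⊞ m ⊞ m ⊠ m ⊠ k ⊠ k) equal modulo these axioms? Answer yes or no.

Left:  r(r(s(m, k), p ⊞ k ⊞ m ⊞ k, m ⊞ m), (m ⊠ k) ⊠ (r(p, m, p) ⊠ k) ⊠ r(k, p, k), p ⊠ m ⊠ p ⊠ p) ⊞ r(s(k ⊞ m, k ⊠ k ⊠ k), k ⊠ (p ⊞ (k ⊠ m) ⊠ m) ⊞ (m ⊞ p), (p ⊠ (k ⊠ m)) ⊠ m ⊞ k ⊞ m ⊞ p ⊞ s(p, p) ⊞ k ⊞ (k ⊠ k) ⊠ m ⊠ m) ⊞ (p ⊞ s(r(k, m, p) ⊞ m ⊞ p ⊞ p ⊞ m ⊞ m, m ⊞ p ⊞ k ⊞ (m ⊞ k)))
  Expand:  r(r(s(m, k), k ⊞ k ⊞ m ⊞ p, m ⊞ m), k ⊠ k ⊠ m ⊠ r(k, p, k) ⊠ r(p, m, p), m ⊠ p ⊠ p ⊠ p) ⊞ r(s(k ⊞ m, k ⊠ k ⊠ k), k ⊠ k ⊠ m ⊠ m ⊞ k ⊠ p ⊞ m ⊞ p, k ⊞ k ⊞ k ⊠ k ⊠ m ⊠ m ⊞ k ⊠ m ⊠ m ⊠ p ⊞ m ⊞ p ⊞ s(p, p)) ⊞ p ⊞ s(m ⊞ m ⊞ m ⊞ p ⊞ p ⊞ r(k, m, p), k ⊞ k ⊞ m ⊞ m ⊞ p)
  Sort arguments:  p ⊞ r(r(s(m, k), k ⊞ k ⊞ m ⊞ p, m ⊞ m), k ⊠ k ⊠ m ⊠ r(k, p, k) ⊠ r(p, m, p), m ⊠ p ⊠ p ⊠ p) ⊞ r(s(k ⊞ m, k ⊠ k ⊠ k), k ⊠ k ⊠ m ⊠ m ⊞ k ⊠ p ⊞ m ⊞ p, k ⊞ k ⊞ k ⊠ k ⊠ m ⊠ m ⊞ k ⊠ m ⊠ m ⊠ p ⊞ m ⊞ p ⊞ s(p, p)) ⊞ s(m ⊞ m ⊞ m ⊞ p ⊞ p ⊞ r(k, m, p), k ⊞ k ⊞ m ⊞ m ⊞ p)
Right:  r(r(s(m, k), m ⊞ p ⊞ k ⊞ k, m ⊞ m), (r(k, p, k) ⊠ k) ⊠ m ⊠ (r(p, m, p) ⊠ k), p ⊠ p ⊠ p ⊠ m) ⊞ p ⊞ s(m ⊞ m ⊞ p ⊞ r(k, m, p) ⊞ p ⊞ m, k ⊞ (m ⊞ k) ⊞ p ⊞ m) ⊞ r(m ⊞ p ⊠ k ⊞ p ⊞ (k ⊠ k) ⊠ (m ⊠ m), s(m ⊞ k, k ⊠ k ⊠ k), k ⊞ (s(p, p) ⊞ k) ⊞ p ⊞ (k ⊠ p) ⊠ (m ⊠ m) ⊞ m ⊞ m ⊠ m ⊠ k ⊠ k)
  Merge nested applications:  r(r(s(m, k), k ⊞ k ⊞ m ⊞ p, m ⊞ m), k ⊠ k ⊠ m ⊠ r(k, p, k) ⊠ r(p, m, p), m ⊠ p ⊠ p ⊠ p) ⊞ p ⊞ s(m ⊞ m ⊞ m ⊞ p ⊞ p ⊞ r(k, m, p), k ⊞ k ⊞ m ⊞ m ⊞ p) ⊞ r(k ⊠ k ⊠ m ⊠ m ⊞ k ⊠ p ⊞ m ⊞ p, s(k ⊞ m, k ⊠ k ⊠ k), k ⊞ k ⊞ k ⊠ k ⊠ m ⊠ m ⊞ k ⊠ m ⊠ m ⊠ p ⊞ m ⊞ p ⊞ s(p, p))
  Sort:  p ⊞ r(k ⊠ k ⊠ m ⊠ m ⊞ k ⊠ p ⊞ m ⊞ p, s(k ⊞ m, k ⊠ k ⊠ k), k ⊞ k ⊞ k ⊠ k ⊠ m ⊠ m ⊞ k ⊠ m ⊠ m ⊠ p ⊞ m ⊞ p ⊞ s(p, p)) ⊞ r(r(s(m, k), k ⊞ k ⊞ m ⊞ p, m ⊞ m), k ⊠ k ⊠ m ⊠ r(k, p, k) ⊠ r(p, m, p), m ⊠ p ⊠ p ⊠ p) ⊞ s(m ⊞ m ⊞ m ⊞ p ⊞ p ⊞ r(k, m, p), k ⊞ k ⊞ m ⊞ m ⊞ p)

Answer: no — p ⊞ r(r(s(m, k), k ⊞ k ⊞ m ⊞ p, m ⊞ m), k ⊠ k ⊠ m ⊠ r(k, p, k) ⊠ r(p, m, p), m ⊠ p ⊠ p ⊠ p) ⊞ r(s(k ⊞ m, k ⊠ k ⊠ k), k ⊠ k ⊠ m ⊠ m ⊞ k ⊠ p ⊞ m ⊞ p, k ⊞ k ⊞ k ⊠ k ⊠ m ⊠ m ⊞ k ⊠ m ⊠ m ⊠ p ⊞ m ⊞ p ⊞ s(p, p)) ⊞ s(m ⊞ m ⊞ m ⊞ p ⊞ p ⊞ r(k, m, p), k ⊞ k ⊞ m ⊞ m ⊞ p) vs p ⊞ r(k ⊠ k ⊠ m ⊠ m ⊞ k ⊠ p ⊞ m ⊞ p, s(k ⊞ m, k ⊠ k ⊠ k), k ⊞ k ⊞ k ⊠ k ⊠ m ⊠ m ⊞ k ⊠ m ⊠ m ⊠ p ⊞ m ⊞ p ⊞ s(p, p)) ⊞ r(r(s(m, k), k ⊞ k ⊞ m ⊞ p, m ⊞ m), k ⊠ k ⊠ m ⊠ r(k, p, k) ⊠ r(p, m, p), m ⊠ p ⊠ p ⊠ p) ⊞ s(m ⊞ m ⊞ m ⊞ p ⊞ p ⊞ r(k, m, p), k ⊞ k ⊞ m ⊞ m ⊞ p)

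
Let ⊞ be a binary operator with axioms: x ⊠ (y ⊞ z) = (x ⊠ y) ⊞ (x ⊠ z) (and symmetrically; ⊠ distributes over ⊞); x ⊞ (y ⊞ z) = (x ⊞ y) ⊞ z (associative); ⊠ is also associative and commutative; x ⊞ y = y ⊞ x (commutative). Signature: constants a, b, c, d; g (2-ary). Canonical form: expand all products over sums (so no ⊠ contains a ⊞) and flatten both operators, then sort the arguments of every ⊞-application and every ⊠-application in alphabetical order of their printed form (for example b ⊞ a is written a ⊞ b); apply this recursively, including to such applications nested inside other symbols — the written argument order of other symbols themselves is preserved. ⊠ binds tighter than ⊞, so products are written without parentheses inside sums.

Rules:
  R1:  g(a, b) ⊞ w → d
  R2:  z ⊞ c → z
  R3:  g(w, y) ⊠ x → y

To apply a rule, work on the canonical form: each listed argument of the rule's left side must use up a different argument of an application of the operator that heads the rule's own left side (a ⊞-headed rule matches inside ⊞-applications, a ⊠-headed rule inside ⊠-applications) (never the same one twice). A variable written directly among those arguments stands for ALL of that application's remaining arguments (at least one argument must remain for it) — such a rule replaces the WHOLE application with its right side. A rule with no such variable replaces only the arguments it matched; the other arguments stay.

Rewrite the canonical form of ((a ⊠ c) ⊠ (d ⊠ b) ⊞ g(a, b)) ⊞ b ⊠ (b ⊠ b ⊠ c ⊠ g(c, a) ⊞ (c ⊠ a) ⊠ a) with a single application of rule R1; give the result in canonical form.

Canonical form:  a ⊠ a ⊠ b ⊠ c ⊞ a ⊠ b ⊠ c ⊠ d ⊞ b ⊠ b ⊠ b ⊠ c ⊠ g(c, a) ⊞ g(a, b)
Match R1:  consume g(a, b);  w := a ⊠ a ⊠ b ⊠ c ⊞ a ⊠ b ⊠ c ⊠ d ⊞ b ⊠ b ⊠ b ⊠ c ⊠ g(c, a)
Every leftover argument binds to the variable; the entire application is replaced.
Giving:  d

Answer: d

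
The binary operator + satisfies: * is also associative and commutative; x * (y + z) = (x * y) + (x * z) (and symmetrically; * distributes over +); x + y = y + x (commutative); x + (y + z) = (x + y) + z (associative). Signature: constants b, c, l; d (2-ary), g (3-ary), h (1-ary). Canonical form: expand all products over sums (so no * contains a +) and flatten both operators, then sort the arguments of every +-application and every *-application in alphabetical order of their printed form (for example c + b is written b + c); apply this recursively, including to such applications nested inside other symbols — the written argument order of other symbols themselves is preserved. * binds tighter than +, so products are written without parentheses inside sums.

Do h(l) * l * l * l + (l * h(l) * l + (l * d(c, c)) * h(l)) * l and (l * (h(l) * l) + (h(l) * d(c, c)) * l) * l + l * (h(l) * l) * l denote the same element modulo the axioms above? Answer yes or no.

Left:  h(l) * l * l * l + (l * h(l) * l + (l * d(c, c)) * h(l)) * l
  Expand:  h(l) * l * l * l + h(l) * l * l * l + d(c, c) * h(l) * l * l
  Order the arguments:  d(c, c) * h(l) * l * l + h(l) * l * l * l + h(l) * l * l * l
Right:  (l * (h(l) * l) + (h(l) * d(c, c)) * l) * l + l * (h(l) * l) * l
  Expand:  h(l) * l * l * l + d(c, c) * h(l) * l * l + h(l) * l * l * l
  Order the arguments:  d(c, c) * h(l) * l * l + h(l) * l * l * l + h(l) * l * l * l

Answer: yes — both canonical forms are d(c, c) * h(l) * l * l + h(l) * l * l * l + h(l) * l * l * l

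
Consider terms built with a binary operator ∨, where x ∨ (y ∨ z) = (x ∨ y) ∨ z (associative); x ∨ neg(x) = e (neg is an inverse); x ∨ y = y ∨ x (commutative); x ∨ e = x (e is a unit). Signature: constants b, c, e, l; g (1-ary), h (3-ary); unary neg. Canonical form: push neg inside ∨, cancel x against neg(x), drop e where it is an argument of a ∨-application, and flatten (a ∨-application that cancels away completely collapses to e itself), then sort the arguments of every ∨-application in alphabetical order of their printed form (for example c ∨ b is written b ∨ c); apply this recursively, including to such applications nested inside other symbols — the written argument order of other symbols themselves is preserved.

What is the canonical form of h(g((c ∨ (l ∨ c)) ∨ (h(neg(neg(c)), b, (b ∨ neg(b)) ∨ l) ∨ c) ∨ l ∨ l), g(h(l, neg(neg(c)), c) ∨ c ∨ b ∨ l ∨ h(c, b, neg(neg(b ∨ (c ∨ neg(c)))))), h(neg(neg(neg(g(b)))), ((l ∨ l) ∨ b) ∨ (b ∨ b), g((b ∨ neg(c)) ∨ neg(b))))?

Answer: h(g(c ∨ c ∨ c ∨ h(c, b, l) ∨ l ∨ l ∨ l), g(b ∨ c ∨ h(c, b, b) ∨ h(l, c, c) ∨ l), h(neg(g(b)), b ∨ b ∨ b ∨ l ∨ l, g(neg(c))))

Derivation:
Descend into:  h(l, neg(neg(c)), c) ∨ c ∨ b ∨ l ∨ h(c, b, neg(neg(b ∨ (c ∨ neg(c)))))
Push neg inside:  distribute neg over ∨ and collapse double neg
Collect:  h(l, c, c) ∨ c ∨ b ∨ l ∨ h(c, b, b)
Order the arguments:  b ∨ c ∨ h(c, b, b) ∨ h(l, c, c) ∨ l
Reassemble:  h(g(c ∨ c ∨ c ∨ h(c, b, l) ∨ l ∨ l ∨ l), g(b ∨ c ∨ h(c, b, b) ∨ h(l, c, c) ∨ l), h(neg(g(b)), b ∨ b ∨ b ∨ l ∨ l, g(neg(c))))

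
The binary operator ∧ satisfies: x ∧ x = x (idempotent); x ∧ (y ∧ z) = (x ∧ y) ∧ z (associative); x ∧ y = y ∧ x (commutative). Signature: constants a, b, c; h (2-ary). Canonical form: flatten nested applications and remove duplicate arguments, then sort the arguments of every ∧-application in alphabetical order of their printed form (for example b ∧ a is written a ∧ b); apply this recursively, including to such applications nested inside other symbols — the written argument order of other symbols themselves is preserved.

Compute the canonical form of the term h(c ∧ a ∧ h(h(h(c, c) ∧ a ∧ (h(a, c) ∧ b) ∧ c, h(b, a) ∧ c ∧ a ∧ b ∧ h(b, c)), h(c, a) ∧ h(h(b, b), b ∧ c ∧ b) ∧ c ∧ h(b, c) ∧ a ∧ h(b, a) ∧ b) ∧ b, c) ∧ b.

Simplify inside:  h(c ∧ a ∧ h(h(h(c, c) ∧ a ∧ (h(a, c) ∧ b) ∧ c, h(b, a) ∧ c ∧ a ∧ b ∧ h(b, c)), h(c, a) ∧ h(h(b, b), b ∧ c ∧ b) ∧ c ∧ h(b, c) ∧ a ∧ h(b, a) ∧ b) ∧ b, c)  →  h(a ∧ b ∧ c ∧ h(h(a ∧ b ∧ c ∧ h(a, c) ∧ h(c, c), a ∧ b ∧ c ∧ h(b, a) ∧ h(b, c)), a ∧ b ∧ c ∧ h(b, a) ∧ h(b, c) ∧ h(c, a) ∧ h(h(b, b), b ∧ c)), c)
Sort:  b ∧ h(a ∧ b ∧ c ∧ h(h(a ∧ b ∧ c ∧ h(a, c) ∧ h(c, c), a ∧ b ∧ c ∧ h(b, a) ∧ h(b, c)), a ∧ b ∧ c ∧ h(b, a) ∧ h(b, c) ∧ h(c, a) ∧ h(h(b, b), b ∧ c)), c)

Answer: b ∧ h(a ∧ b ∧ c ∧ h(h(a ∧ b ∧ c ∧ h(a, c) ∧ h(c, c), a ∧ b ∧ c ∧ h(b, a) ∧ h(b, c)), a ∧ b ∧ c ∧ h(b, a) ∧ h(b, c) ∧ h(c, a) ∧ h(h(b, b), b ∧ c)), c)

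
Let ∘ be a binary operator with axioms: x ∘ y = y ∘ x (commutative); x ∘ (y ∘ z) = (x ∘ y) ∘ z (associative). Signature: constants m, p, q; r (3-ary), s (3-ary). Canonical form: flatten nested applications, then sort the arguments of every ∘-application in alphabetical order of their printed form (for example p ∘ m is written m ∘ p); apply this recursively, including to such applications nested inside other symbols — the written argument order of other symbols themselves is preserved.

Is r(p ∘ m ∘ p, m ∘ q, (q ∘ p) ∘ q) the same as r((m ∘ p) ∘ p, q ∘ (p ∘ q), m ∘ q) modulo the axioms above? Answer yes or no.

Answer: no — r(m ∘ p ∘ p, m ∘ q, p ∘ q ∘ q) vs r(m ∘ p ∘ p, p ∘ q ∘ q, m ∘ q)

Derivation:
Left:  r(p ∘ m ∘ p, m ∘ q, (q ∘ p) ∘ q)
  Descend into:  (q ∘ p) ∘ q
  Flatten:  q ∘ p ∘ q
  Sort arguments:  p ∘ q ∘ q
  Rebuild:  r(m ∘ p ∘ p, m ∘ q, p ∘ q ∘ q)
Right:  r((m ∘ p) ∘ p, q ∘ (p ∘ q), m ∘ q)
  Focus inside:  q ∘ (p ∘ q)
  Flatten:  q ∘ p ∘ q
  Sort:  p ∘ q ∘ q
  Reassemble:  r(m ∘ p ∘ p, p ∘ q ∘ q, m ∘ q)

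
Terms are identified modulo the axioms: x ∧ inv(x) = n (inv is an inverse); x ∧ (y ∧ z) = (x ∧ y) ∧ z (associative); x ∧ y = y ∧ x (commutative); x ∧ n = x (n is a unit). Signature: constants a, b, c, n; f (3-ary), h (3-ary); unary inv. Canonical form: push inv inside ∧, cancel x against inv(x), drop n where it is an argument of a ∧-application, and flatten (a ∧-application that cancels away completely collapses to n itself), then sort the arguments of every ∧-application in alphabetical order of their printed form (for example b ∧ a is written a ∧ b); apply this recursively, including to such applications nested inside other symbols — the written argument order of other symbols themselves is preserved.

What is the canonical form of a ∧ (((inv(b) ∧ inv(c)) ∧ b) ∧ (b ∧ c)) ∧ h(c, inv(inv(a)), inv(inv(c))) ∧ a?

Push inv inside:  distribute inv over ∧ and collapse double inv
Cancel:  c cancels
Collect:  a ∧ a ∧ b ∧ h(c, a, c)

Answer: a ∧ a ∧ b ∧ h(c, a, c)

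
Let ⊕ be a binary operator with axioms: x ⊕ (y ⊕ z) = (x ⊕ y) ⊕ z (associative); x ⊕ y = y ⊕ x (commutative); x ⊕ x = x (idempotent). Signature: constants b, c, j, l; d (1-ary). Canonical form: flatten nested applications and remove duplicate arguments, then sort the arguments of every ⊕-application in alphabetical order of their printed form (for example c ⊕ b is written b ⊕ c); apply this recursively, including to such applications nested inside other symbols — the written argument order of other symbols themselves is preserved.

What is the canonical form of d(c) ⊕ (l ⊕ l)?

Answer: d(c) ⊕ l

Derivation:
Flatten:  d(c) ⊕ l ⊕ l
Drop duplicates:  drop duplicate l
Order the arguments:  d(c) ⊕ l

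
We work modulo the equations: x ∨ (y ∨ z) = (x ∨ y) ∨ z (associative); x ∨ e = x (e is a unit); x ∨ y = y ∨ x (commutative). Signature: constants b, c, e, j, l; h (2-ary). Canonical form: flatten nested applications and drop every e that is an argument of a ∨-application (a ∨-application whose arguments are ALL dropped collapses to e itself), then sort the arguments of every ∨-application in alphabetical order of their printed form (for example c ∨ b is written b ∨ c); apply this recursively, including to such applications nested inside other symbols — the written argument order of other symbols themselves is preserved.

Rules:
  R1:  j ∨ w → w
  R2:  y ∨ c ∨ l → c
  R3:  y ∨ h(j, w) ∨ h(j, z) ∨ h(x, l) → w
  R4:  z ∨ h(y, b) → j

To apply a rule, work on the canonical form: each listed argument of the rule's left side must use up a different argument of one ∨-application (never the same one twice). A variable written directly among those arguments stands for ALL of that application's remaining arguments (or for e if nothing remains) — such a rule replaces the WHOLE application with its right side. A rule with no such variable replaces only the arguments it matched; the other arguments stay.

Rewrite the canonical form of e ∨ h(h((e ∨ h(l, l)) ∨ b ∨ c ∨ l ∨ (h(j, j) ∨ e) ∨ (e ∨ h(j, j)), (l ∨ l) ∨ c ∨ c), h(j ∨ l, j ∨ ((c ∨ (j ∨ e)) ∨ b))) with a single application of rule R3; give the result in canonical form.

Answer: h(h(j, c ∨ c ∨ l ∨ l), h(j ∨ l, b ∨ c ∨ j ∨ j))

Derivation:
Canonical form:  h(h(b ∨ c ∨ h(j, j) ∨ h(j, j) ∨ h(l, l) ∨ l, c ∨ c ∨ l ∨ l), h(j ∨ l, b ∨ c ∨ j ∨ j))
Match R3:  consume h(j, j), h(j, j), h(l, l);  w := j, x := l, y := b ∨ c ∨ l, z := j
Every leftover argument binds to the variable; the entire application is replaced.
New term:  h(h(j, c ∨ c ∨ l ∨ l), h(j ∨ l, b ∨ c ∨ j ∨ j))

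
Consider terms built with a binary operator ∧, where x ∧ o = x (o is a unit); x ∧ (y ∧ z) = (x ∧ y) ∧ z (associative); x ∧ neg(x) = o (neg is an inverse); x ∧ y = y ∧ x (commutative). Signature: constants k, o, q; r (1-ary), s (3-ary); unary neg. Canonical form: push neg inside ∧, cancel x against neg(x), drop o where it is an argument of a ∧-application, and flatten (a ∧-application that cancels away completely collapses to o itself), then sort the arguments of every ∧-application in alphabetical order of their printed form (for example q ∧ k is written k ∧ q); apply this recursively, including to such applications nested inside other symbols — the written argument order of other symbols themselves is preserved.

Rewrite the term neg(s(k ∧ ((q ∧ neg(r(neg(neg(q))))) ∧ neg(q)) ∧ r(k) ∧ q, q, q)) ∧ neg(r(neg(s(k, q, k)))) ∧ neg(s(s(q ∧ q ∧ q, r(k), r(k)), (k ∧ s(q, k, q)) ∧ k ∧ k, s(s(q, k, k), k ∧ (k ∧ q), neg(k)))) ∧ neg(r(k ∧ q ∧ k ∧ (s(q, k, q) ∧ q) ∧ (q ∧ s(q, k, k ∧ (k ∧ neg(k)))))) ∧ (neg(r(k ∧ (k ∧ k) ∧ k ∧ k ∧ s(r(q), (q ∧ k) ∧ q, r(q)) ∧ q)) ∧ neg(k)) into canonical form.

Push neg inside:  distribute neg over ∧ and collapse double neg
Collect:  neg(s(k ∧ neg(r(q)) ∧ q ∧ r(k), q, q)) ∧ neg(r(neg(s(k, q, k)))) ∧ neg(s(s(q ∧ q ∧ q, r(k), r(k)), k ∧ k ∧ k ∧ s(q, k, q), s(s(q, k, k), k ∧ k ∧ q, neg(k)))) ∧ neg(r(k ∧ k ∧ q ∧ q ∧ q ∧ s(q, k, k) ∧ s(q, k, q))) ∧ neg(r(k ∧ k ∧ k ∧ k ∧ k ∧ q ∧ s(r(q), k ∧ q ∧ q, r(q)))) ∧ neg(k)
Sort:  neg(k) ∧ neg(r(k ∧ k ∧ k ∧ k ∧ k ∧ q ∧ s(r(q), k ∧ q ∧ q, r(q)))) ∧ neg(r(k ∧ k ∧ q ∧ q ∧ q ∧ s(q, k, k) ∧ s(q, k, q))) ∧ neg(r(neg(s(k, q, k)))) ∧ neg(s(k ∧ neg(r(q)) ∧ q ∧ r(k), q, q)) ∧ neg(s(s(q ∧ q ∧ q, r(k), r(k)), k ∧ k ∧ k ∧ s(q, k, q), s(s(q, k, k), k ∧ k ∧ q, neg(k))))

Answer: neg(k) ∧ neg(r(k ∧ k ∧ k ∧ k ∧ k ∧ q ∧ s(r(q), k ∧ q ∧ q, r(q)))) ∧ neg(r(k ∧ k ∧ q ∧ q ∧ q ∧ s(q, k, k) ∧ s(q, k, q))) ∧ neg(r(neg(s(k, q, k)))) ∧ neg(s(k ∧ neg(r(q)) ∧ q ∧ r(k), q, q)) ∧ neg(s(s(q ∧ q ∧ q, r(k), r(k)), k ∧ k ∧ k ∧ s(q, k, q), s(s(q, k, k), k ∧ k ∧ q, neg(k))))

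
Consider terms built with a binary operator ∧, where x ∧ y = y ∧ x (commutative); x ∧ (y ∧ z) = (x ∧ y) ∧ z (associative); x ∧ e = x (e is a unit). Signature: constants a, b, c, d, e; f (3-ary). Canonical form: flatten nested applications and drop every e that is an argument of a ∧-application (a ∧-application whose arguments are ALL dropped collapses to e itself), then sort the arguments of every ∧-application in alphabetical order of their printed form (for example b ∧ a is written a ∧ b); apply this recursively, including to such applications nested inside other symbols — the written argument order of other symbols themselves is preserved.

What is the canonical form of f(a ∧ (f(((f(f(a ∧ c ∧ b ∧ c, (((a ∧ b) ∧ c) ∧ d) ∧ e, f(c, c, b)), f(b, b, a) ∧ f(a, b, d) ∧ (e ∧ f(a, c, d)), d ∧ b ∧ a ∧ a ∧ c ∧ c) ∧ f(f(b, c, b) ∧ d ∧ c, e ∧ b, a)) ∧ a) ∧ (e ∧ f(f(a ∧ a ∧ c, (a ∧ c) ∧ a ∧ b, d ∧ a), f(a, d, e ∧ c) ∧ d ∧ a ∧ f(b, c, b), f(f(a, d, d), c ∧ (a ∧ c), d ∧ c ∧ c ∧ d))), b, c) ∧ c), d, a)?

Focus inside:  a ∧ (f(((f(f(a ∧ c ∧ b ∧ c, (((a ∧ b) ∧ c) ∧ d) ∧ e, f(c, c, b)), f(b, b, a) ∧ f(a, b, d) ∧ (e ∧ f(a, c, d)), d ∧ b ∧ a ∧ a ∧ c ∧ c) ∧ f(f(b, c, b) ∧ d ∧ c, e ∧ b, a)) ∧ a) ∧ (e ∧ f(f(a ∧ a ∧ c, (a ∧ c) ∧ a ∧ b, d ∧ a), f(a, d, e ∧ c) ∧ d ∧ a ∧ f(b, c, b), f(f(a, d, d), c ∧ (a ∧ c), d ∧ c ∧ c ∧ d))), b, c) ∧ c)
Flatten:  a ∧ f(((f(f(a ∧ c ∧ b ∧ c, (((a ∧ b) ∧ c) ∧ d) ∧ e, f(c, c, b)), f(b, b, a) ∧ f(a, b, d) ∧ (e ∧ f(a, c, d)), d ∧ b ∧ a ∧ a ∧ c ∧ c) ∧ f(f(b, c, b) ∧ d ∧ c, e ∧ b, a)) ∧ a) ∧ (e ∧ f(f(a ∧ a ∧ c, (a ∧ c) ∧ a ∧ b, d ∧ a), f(a, d, e ∧ c) ∧ d ∧ a ∧ f(b, c, b), f(f(a, d, d), c ∧ (a ∧ c), d ∧ c ∧ c ∧ d))), b, c) ∧ c
Simplify inside:  f(((f(f(a ∧ c ∧ b ∧ c, (((a ∧ b) ∧ c) ∧ d) ∧ e, f(c, c, b)), f(b, b, a) ∧ f(a, b, d) ∧ (e ∧ f(a, c, d)), d ∧ b ∧ a ∧ a ∧ c ∧ c) ∧ f(f(b, c, b) ∧ d ∧ c, e ∧ b, a)) ∧ a) ∧ (e ∧ f(f(a ∧ a ∧ c, (a ∧ c) ∧ a ∧ b, d ∧ a), f(a, d, e ∧ c) ∧ d ∧ a ∧ f(b, c, b), f(f(a, d, d), c ∧ (a ∧ c), d ∧ c ∧ c ∧ d))), b, c)  →  f(a ∧ f(c ∧ d ∧ f(b, c, b), b, a) ∧ f(f(a ∧ a ∧ c, a ∧ a ∧ b ∧ c, a ∧ d), a ∧ d ∧ f(a, d, c) ∧ f(b, c, b), f(f(a, d, d), a ∧ c ∧ c, c ∧ c ∧ d ∧ d)) ∧ f(f(a ∧ b ∧ c ∧ c, a ∧ b ∧ c ∧ d, f(c, c, b)), f(a, b, d) ∧ f(a, c, d) ∧ f(b, b, a), a ∧ a ∧ b ∧ c ∧ c ∧ d), b, c)
Sort arguments:  a ∧ c ∧ f(a ∧ f(c ∧ d ∧ f(b, c, b), b, a) ∧ f(f(a ∧ a ∧ c, a ∧ a ∧ b ∧ c, a ∧ d), a ∧ d ∧ f(a, d, c) ∧ f(b, c, b), f(f(a, d, d), a ∧ c ∧ c, c ∧ c ∧ d ∧ d)) ∧ f(f(a ∧ b ∧ c ∧ c, a ∧ b ∧ c ∧ d, f(c, c, b)), f(a, b, d) ∧ f(a, c, d) ∧ f(b, b, a), a ∧ a ∧ b ∧ c ∧ c ∧ d), b, c)
Rebuild:  f(a ∧ c ∧ f(a ∧ f(c ∧ d ∧ f(b, c, b), b, a) ∧ f(f(a ∧ a ∧ c, a ∧ a ∧ b ∧ c, a ∧ d), a ∧ d ∧ f(a, d, c) ∧ f(b, c, b), f(f(a, d, d), a ∧ c ∧ c, c ∧ c ∧ d ∧ d)) ∧ f(f(a ∧ b ∧ c ∧ c, a ∧ b ∧ c ∧ d, f(c, c, b)), f(a, b, d) ∧ f(a, c, d) ∧ f(b, b, a), a ∧ a ∧ b ∧ c ∧ c ∧ d), b, c), d, a)

Answer: f(a ∧ c ∧ f(a ∧ f(c ∧ d ∧ f(b, c, b), b, a) ∧ f(f(a ∧ a ∧ c, a ∧ a ∧ b ∧ c, a ∧ d), a ∧ d ∧ f(a, d, c) ∧ f(b, c, b), f(f(a, d, d), a ∧ c ∧ c, c ∧ c ∧ d ∧ d)) ∧ f(f(a ∧ b ∧ c ∧ c, a ∧ b ∧ c ∧ d, f(c, c, b)), f(a, b, d) ∧ f(a, c, d) ∧ f(b, b, a), a ∧ a ∧ b ∧ c ∧ c ∧ d), b, c), d, a)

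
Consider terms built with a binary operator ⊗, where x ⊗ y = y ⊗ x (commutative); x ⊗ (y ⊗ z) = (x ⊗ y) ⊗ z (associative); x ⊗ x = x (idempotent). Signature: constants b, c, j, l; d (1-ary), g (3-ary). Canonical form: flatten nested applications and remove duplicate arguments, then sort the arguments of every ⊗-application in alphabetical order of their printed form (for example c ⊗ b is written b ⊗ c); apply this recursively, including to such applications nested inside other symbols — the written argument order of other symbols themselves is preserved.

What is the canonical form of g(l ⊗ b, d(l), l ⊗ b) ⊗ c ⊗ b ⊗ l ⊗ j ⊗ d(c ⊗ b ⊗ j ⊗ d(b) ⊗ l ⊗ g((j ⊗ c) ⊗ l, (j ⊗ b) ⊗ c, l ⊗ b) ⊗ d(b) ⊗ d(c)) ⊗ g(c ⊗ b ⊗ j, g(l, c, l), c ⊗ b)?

Simplify inside:  g(l ⊗ b, d(l), l ⊗ b)  →  g(b ⊗ l, d(l), b ⊗ l)
Simplify inside:  d(c ⊗ b ⊗ j ⊗ d(b) ⊗ l ⊗ g((j ⊗ c) ⊗ l, (j ⊗ b) ⊗ c, l ⊗ b) ⊗ d(b) ⊗ d(c))  →  d(b ⊗ c ⊗ d(b) ⊗ d(c) ⊗ g(c ⊗ j ⊗ l, b ⊗ c ⊗ j, b ⊗ l) ⊗ j ⊗ l)
Inside:  g(c ⊗ b ⊗ j, g(l, c, l), c ⊗ b)  →  g(b ⊗ c ⊗ j, g(l, c, l), b ⊗ c)
Sort arguments:  b ⊗ c ⊗ d(b ⊗ c ⊗ d(b) ⊗ d(c) ⊗ g(c ⊗ j ⊗ l, b ⊗ c ⊗ j, b ⊗ l) ⊗ j ⊗ l) ⊗ g(b ⊗ c ⊗ j, g(l, c, l), b ⊗ c) ⊗ g(b ⊗ l, d(l), b ⊗ l) ⊗ j ⊗ l

Answer: b ⊗ c ⊗ d(b ⊗ c ⊗ d(b) ⊗ d(c) ⊗ g(c ⊗ j ⊗ l, b ⊗ c ⊗ j, b ⊗ l) ⊗ j ⊗ l) ⊗ g(b ⊗ c ⊗ j, g(l, c, l), b ⊗ c) ⊗ g(b ⊗ l, d(l), b ⊗ l) ⊗ j ⊗ l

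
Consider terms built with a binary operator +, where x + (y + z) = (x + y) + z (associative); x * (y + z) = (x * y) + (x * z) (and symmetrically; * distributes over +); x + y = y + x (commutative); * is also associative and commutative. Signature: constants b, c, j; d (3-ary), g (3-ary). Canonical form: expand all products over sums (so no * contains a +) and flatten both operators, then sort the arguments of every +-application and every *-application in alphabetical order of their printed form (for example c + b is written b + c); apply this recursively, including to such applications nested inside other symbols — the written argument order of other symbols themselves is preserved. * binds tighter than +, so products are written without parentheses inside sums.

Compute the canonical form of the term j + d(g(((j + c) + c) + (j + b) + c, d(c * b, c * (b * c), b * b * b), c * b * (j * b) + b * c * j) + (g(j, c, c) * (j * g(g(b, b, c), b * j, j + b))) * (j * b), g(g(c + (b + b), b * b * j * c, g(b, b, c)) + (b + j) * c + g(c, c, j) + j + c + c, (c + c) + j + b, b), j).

Answer: d(b * g(g(b, b, c), b * j, b + j) * g(j, c, c) * j * j + g(b + c + c + c + j + j, d(b * c, b * c * c, b * b * b), b * b * c * j + b * c * j), g(b * c + c + c + c * j + g(b + b + c, b * b * c * j, g(b, b, c)) + g(c, c, j) + j, b + c + c + j, b), j) + j

Derivation:
Expand:  j + d(b * g(g(b, b, c), b * j, b + j) * g(j, c, c) * j * j + g(b + c + c + c + j + j, d(b * c, b * c * c, b * b * b), b * b * c * j + b * c * j), g(b * c + c + c + c * j + g(b + b + c, b * b * c * j, g(b, b, c)) + g(c, c, j) + j, b + c + c + j, b), j)
Order the arguments:  d(b * g(g(b, b, c), b * j, b + j) * g(j, c, c) * j * j + g(b + c + c + c + j + j, d(b * c, b * c * c, b * b * b), b * b * c * j + b * c * j), g(b * c + c + c + c * j + g(b + b + c, b * b * c * j, g(b, b, c)) + g(c, c, j) + j, b + c + c + j, b), j) + j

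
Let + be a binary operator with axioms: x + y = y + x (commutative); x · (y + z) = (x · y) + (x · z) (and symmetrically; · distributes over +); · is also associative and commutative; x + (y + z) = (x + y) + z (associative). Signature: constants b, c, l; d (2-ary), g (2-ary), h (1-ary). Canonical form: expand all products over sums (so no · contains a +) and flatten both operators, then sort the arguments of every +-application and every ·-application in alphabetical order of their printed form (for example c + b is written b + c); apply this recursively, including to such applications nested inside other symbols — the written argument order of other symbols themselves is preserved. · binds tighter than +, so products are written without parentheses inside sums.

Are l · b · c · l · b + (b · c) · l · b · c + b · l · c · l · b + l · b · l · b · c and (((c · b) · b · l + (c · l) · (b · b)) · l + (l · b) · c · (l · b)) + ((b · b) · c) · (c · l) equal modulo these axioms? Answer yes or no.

Left:  l · b · c · l · b + (b · c) · l · b · c + b · l · c · l · b + l · b · l · b · c
  Flatten:  b · b · c · l · l + b · b · c · c · l + b · b · c · l · l + b · b · c · l · l
  Sort arguments:  b · b · c · c · l + b · b · c · l · l + b · b · c · l · l + b · b · c · l · l
Right:  (((c · b) · b · l + (c · l) · (b · b)) · l + (l · b) · c · (l · b)) + ((b · b) · c) · (c · l)
  Expand products over sums:  b · b · c · l · l + b · b · c · l · l + b · b · c · l · l + b · b · c · c · l
  Sort arguments:  b · b · c · c · l + b · b · c · l · l + b · b · c · l · l + b · b · c · l · l

Answer: yes — both canonical forms are b · b · c · c · l + b · b · c · l · l + b · b · c · l · l + b · b · c · l · l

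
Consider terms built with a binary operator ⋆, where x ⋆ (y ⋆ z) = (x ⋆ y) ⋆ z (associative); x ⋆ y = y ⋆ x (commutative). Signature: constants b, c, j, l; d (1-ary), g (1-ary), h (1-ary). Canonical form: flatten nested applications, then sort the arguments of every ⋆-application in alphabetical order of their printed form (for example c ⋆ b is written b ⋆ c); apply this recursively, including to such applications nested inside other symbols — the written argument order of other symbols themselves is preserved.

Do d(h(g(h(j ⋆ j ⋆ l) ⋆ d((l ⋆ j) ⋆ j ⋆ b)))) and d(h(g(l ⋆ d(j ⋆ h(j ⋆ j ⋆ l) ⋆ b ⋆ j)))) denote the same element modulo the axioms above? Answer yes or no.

Left:  d(h(g(h(j ⋆ j ⋆ l) ⋆ d((l ⋆ j) ⋆ j ⋆ b))))
  Work inside:  h(j ⋆ j ⋆ l) ⋆ d((l ⋆ j) ⋆ j ⋆ b)
  Inside:  d((l ⋆ j) ⋆ j ⋆ b)  →  d(b ⋆ j ⋆ j ⋆ l)
  Sort:  d(b ⋆ j ⋆ j ⋆ l) ⋆ h(j ⋆ j ⋆ l)
  Put back:  d(h(g(d(b ⋆ j ⋆ j ⋆ l) ⋆ h(j ⋆ j ⋆ l))))
Right:  d(h(g(l ⋆ d(j ⋆ h(j ⋆ j ⋆ l) ⋆ b ⋆ j))))
  Focus inside:  l ⋆ d(j ⋆ h(j ⋆ j ⋆ l) ⋆ b ⋆ j)
  Simplify inside:  d(j ⋆ h(j ⋆ j ⋆ l) ⋆ b ⋆ j)  →  d(b ⋆ h(j ⋆ j ⋆ l) ⋆ j ⋆ j)
  Order the arguments:  d(b ⋆ h(j ⋆ j ⋆ l) ⋆ j ⋆ j) ⋆ l
  Reassemble:  d(h(g(d(b ⋆ h(j ⋆ j ⋆ l) ⋆ j ⋆ j) ⋆ l)))

Answer: no — d(h(g(d(b ⋆ j ⋆ j ⋆ l) ⋆ h(j ⋆ j ⋆ l)))) vs d(h(g(d(b ⋆ h(j ⋆ j ⋆ l) ⋆ j ⋆ j) ⋆ l)))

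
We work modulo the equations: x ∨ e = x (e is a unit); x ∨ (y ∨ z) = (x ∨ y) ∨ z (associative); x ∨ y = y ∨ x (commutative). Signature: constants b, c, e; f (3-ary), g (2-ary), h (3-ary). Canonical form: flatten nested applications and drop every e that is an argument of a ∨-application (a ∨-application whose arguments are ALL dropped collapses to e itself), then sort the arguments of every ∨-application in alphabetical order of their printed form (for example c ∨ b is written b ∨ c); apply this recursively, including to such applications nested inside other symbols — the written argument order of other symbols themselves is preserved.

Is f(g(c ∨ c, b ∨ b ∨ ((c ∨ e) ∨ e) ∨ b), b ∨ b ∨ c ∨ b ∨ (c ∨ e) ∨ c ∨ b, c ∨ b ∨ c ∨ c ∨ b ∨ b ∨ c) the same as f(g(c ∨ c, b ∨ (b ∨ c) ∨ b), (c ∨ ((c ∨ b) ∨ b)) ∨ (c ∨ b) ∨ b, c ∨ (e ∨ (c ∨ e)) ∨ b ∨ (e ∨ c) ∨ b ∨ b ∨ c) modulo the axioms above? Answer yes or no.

Answer: yes — both canonical forms are f(g(c ∨ c, b ∨ b ∨ b ∨ c), b ∨ b ∨ b ∨ b ∨ c ∨ c ∨ c, b ∨ b ∨ b ∨ c ∨ c ∨ c ∨ c)

Derivation:
Left:  f(g(c ∨ c, b ∨ b ∨ ((c ∨ e) ∨ e) ∨ b), b ∨ b ∨ c ∨ b ∨ (c ∨ e) ∨ c ∨ b, c ∨ b ∨ c ∨ c ∨ b ∨ b ∨ c)
  Focus inside:  b ∨ b ∨ c ∨ b ∨ (c ∨ e) ∨ c ∨ b
  Flatten:  b ∨ b ∨ c ∨ b ∨ c ∨ e ∨ c ∨ b
  Units out:  drop e
  Sort:  b ∨ b ∨ b ∨ b ∨ c ∨ c ∨ c
  Reassemble:  f(g(c ∨ c, b ∨ b ∨ b ∨ c), b ∨ b ∨ b ∨ b ∨ c ∨ c ∨ c, b ∨ b ∨ b ∨ c ∨ c ∨ c ∨ c)
Right:  f(g(c ∨ c, b ∨ (b ∨ c) ∨ b), (c ∨ ((c ∨ b) ∨ b)) ∨ (c ∨ b) ∨ b, c ∨ (e ∨ (c ∨ e)) ∨ b ∨ (e ∨ c) ∨ b ∨ b ∨ c)
  Focus inside:  c ∨ (e ∨ (c ∨ e)) ∨ b ∨ (e ∨ c) ∨ b ∨ b ∨ c
  Merge nested applications:  c ∨ e ∨ c ∨ e ∨ b ∨ e ∨ c ∨ b ∨ b ∨ c
  Units out:  drop e (×3)
  Order the arguments:  b ∨ b ∨ b ∨ c ∨ c ∨ c ∨ c
  Rebuild:  f(g(c ∨ c, b ∨ b ∨ b ∨ c), b ∨ b ∨ b ∨ b ∨ c ∨ c ∨ c, b ∨ b ∨ b ∨ c ∨ c ∨ c ∨ c)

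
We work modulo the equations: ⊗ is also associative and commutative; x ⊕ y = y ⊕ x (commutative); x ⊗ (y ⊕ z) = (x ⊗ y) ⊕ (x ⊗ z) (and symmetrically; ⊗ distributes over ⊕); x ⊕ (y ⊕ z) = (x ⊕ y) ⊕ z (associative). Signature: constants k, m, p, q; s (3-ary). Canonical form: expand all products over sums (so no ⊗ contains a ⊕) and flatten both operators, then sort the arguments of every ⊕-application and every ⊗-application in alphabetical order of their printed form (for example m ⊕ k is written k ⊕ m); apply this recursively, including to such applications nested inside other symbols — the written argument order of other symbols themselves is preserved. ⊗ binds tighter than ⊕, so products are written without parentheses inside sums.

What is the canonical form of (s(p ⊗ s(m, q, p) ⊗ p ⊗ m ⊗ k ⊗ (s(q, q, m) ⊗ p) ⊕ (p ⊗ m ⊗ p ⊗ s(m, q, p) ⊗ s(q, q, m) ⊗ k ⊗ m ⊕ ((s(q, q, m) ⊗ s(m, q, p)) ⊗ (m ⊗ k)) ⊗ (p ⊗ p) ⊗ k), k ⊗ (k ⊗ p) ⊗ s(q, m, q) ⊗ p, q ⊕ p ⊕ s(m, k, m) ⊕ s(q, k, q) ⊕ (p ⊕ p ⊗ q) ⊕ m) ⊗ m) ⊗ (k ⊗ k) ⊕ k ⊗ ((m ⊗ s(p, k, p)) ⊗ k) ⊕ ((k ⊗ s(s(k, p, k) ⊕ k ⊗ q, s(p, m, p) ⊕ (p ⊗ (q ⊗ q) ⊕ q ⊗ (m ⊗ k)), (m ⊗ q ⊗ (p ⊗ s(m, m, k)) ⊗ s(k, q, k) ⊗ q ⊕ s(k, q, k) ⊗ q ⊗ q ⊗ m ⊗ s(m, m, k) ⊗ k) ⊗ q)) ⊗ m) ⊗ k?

Expand:  k ⊗ k ⊗ m ⊗ s(k ⊗ k ⊗ m ⊗ p ⊗ p ⊗ s(m, q, p) ⊗ s(q, q, m) ⊕ k ⊗ m ⊗ m ⊗ p ⊗ p ⊗ s(m, q, p) ⊗ s(q, q, m) ⊕ k ⊗ m ⊗ p ⊗ p ⊗ p ⊗ s(m, q, p) ⊗ s(q, q, m), k ⊗ k ⊗ p ⊗ p ⊗ s(q, m, q), m ⊕ p ⊕ p ⊕ p ⊗ q ⊕ q ⊕ s(m, k, m) ⊕ s(q, k, q)) ⊕ k ⊗ k ⊗ m ⊗ s(p, k, p) ⊕ k ⊗ k ⊗ m ⊗ s(k ⊗ q ⊕ s(k, p, k), k ⊗ m ⊗ q ⊕ p ⊗ q ⊗ q ⊕ s(p, m, p), k ⊗ m ⊗ q ⊗ q ⊗ q ⊗ s(k, q, k) ⊗ s(m, m, k) ⊕ m ⊗ p ⊗ q ⊗ q ⊗ q ⊗ s(k, q, k) ⊗ s(m, m, k))
Sort:  k ⊗ k ⊗ m ⊗ s(k ⊗ k ⊗ m ⊗ p ⊗ p ⊗ s(m, q, p) ⊗ s(q, q, m) ⊕ k ⊗ m ⊗ m ⊗ p ⊗ p ⊗ s(m, q, p) ⊗ s(q, q, m) ⊕ k ⊗ m ⊗ p ⊗ p ⊗ p ⊗ s(m, q, p) ⊗ s(q, q, m), k ⊗ k ⊗ p ⊗ p ⊗ s(q, m, q), m ⊕ p ⊕ p ⊕ p ⊗ q ⊕ q ⊕ s(m, k, m) ⊕ s(q, k, q)) ⊕ k ⊗ k ⊗ m ⊗ s(k ⊗ q ⊕ s(k, p, k), k ⊗ m ⊗ q ⊕ p ⊗ q ⊗ q ⊕ s(p, m, p), k ⊗ m ⊗ q ⊗ q ⊗ q ⊗ s(k, q, k) ⊗ s(m, m, k) ⊕ m ⊗ p ⊗ q ⊗ q ⊗ q ⊗ s(k, q, k) ⊗ s(m, m, k)) ⊕ k ⊗ k ⊗ m ⊗ s(p, k, p)

Answer: k ⊗ k ⊗ m ⊗ s(k ⊗ k ⊗ m ⊗ p ⊗ p ⊗ s(m, q, p) ⊗ s(q, q, m) ⊕ k ⊗ m ⊗ m ⊗ p ⊗ p ⊗ s(m, q, p) ⊗ s(q, q, m) ⊕ k ⊗ m ⊗ p ⊗ p ⊗ p ⊗ s(m, q, p) ⊗ s(q, q, m), k ⊗ k ⊗ p ⊗ p ⊗ s(q, m, q), m ⊕ p ⊕ p ⊕ p ⊗ q ⊕ q ⊕ s(m, k, m) ⊕ s(q, k, q)) ⊕ k ⊗ k ⊗ m ⊗ s(k ⊗ q ⊕ s(k, p, k), k ⊗ m ⊗ q ⊕ p ⊗ q ⊗ q ⊕ s(p, m, p), k ⊗ m ⊗ q ⊗ q ⊗ q ⊗ s(k, q, k) ⊗ s(m, m, k) ⊕ m ⊗ p ⊗ q ⊗ q ⊗ q ⊗ s(k, q, k) ⊗ s(m, m, k)) ⊕ k ⊗ k ⊗ m ⊗ s(p, k, p)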